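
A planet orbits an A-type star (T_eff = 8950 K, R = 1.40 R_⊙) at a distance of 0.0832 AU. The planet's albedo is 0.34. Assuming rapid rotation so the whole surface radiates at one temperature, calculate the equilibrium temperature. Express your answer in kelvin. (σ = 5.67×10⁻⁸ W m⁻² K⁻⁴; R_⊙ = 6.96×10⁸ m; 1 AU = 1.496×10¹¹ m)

R_⋆ = 1.40 × 6.96×10⁸ = 9.74×10⁸ m.
d = 0.0832 AU = 1.24×10¹⁰ m.
L = 4πR_⋆²σT_⋆⁴ = 4π(9.74×10⁸)² × 5.67×10⁻⁸ × (8950)⁴ = 4.34×10²⁷ W.
S = L/(4πd²) = 2.23×10⁶ W m⁻².
Energy balance: absorbed = emitted ⇒ πR²·S(1−A) = 4πR²·σT_eq⁴, so T_eq⁴ = S(1−A)/(4σ).
T_eq = [2.23×10⁶ × 0.66 / (4 × 5.67×10⁻⁸)]^(1/4) = (6.49×10¹²)^(1/4) = 1600 K.

T_eq ≈ 1600 K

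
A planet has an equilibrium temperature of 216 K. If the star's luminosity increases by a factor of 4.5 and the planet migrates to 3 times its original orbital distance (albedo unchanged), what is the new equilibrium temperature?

T_eq ≈ 182 K

T_eq ∝ L^(1/4) · d^(−1/2).
T′ = 216 × 4.5^(1/4) / 3^(1/2) = 182 K.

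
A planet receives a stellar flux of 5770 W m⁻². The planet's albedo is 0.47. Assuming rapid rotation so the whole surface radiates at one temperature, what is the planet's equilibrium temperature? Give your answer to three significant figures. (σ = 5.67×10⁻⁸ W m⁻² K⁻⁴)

T_eq ≈ 341 K

Energy balance: absorbed = emitted ⇒ πR²·S(1−A) = 4πR²·σT_eq⁴, so T_eq⁴ = S(1−A)/(4σ).
T_eq = [5770 × 0.53 / (4 × 5.67×10⁻⁸)]^(1/4) = (1.35×10¹⁰)^(1/4) = 341 K.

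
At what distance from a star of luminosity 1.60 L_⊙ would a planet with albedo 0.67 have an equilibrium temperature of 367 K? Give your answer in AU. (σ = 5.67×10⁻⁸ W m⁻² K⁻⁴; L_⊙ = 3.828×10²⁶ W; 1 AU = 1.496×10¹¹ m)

d ≈ 0.418 AU

L = 1.60 × 3.828×10²⁶ = 6.12×10²⁶ W.
From T_eq⁴ = L(1−A)/(16πσd²): d = √[L(1−A)/(16πσT_eq⁴)].
d = √[6.12×10²⁶ × 0.33 / (16π × 5.67×10⁻⁸ × (367)⁴)] = 6.25×10¹⁰ m = 0.418 AU.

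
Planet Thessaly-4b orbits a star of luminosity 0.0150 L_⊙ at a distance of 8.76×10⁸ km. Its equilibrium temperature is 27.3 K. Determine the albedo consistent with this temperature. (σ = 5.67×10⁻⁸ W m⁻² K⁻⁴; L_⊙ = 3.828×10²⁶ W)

d = 8.76×10⁸ km = 8.76×10¹¹ m.
L = 0.0150 × 3.828×10²⁶ = 5.74×10²⁴ W.
Flux: S = L/(4πd²) = 5.74×10²⁴/(4π×(8.76×10¹¹)²) = 0.595 W m⁻².
From T_eq⁴ = S(1−A)/(4σ): 1−A = 4σT_eq⁴/S.
1−A = 4 × 5.67×10⁻⁸ × (27.3)⁴ / 0.595 = 0.212.

A ≈ 0.79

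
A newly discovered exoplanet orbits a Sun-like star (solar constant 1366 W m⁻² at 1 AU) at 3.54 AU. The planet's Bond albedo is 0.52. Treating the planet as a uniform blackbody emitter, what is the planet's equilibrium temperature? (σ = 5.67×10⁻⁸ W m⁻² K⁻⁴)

T_eq ≈ 123 K

Flux at 3.54 AU: S = 1366/3.54² = 109 W m⁻².
Energy balance: absorbed = emitted ⇒ πR²·S(1−A) = 4πR²·σT_eq⁴, so T_eq⁴ = S(1−A)/(4σ).
T_eq = [109 × 0.48 / (4 × 5.67×10⁻⁸)]^(1/4) = (2.31×10⁸)^(1/4) = 123 K.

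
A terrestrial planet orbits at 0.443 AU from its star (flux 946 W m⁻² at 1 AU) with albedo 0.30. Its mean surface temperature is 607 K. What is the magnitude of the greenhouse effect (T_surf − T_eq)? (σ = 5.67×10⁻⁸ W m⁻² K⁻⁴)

ΔT ≈ 257.8 K

S = 946/0.443² = 4820 W m⁻².
T_eq = [S(1−A)/(4σ)]^(1/4) = [4820×0.70/(4×5.67×10⁻⁸)]^(1/4) = 349.2 K.
ΔT = T_surf − T_eq = 607 − 349.2.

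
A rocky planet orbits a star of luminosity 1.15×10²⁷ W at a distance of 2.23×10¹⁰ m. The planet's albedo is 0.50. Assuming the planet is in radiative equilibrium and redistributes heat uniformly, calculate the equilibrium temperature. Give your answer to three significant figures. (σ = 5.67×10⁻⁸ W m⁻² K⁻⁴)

T_eq ≈ 798 K

Flux: S = L/(4πd²) = 1.15×10²⁷/(4π×(2.23×10¹⁰)²) = 1.84×10⁵ W m⁻².
Energy balance: absorbed = emitted ⇒ πR²·S(1−A) = 4πR²·σT_eq⁴, so T_eq⁴ = S(1−A)/(4σ).
T_eq = [1.84×10⁵ × 0.50 / (4 × 5.67×10⁻⁸)]^(1/4) = (4.06×10¹¹)^(1/4) = 798 K.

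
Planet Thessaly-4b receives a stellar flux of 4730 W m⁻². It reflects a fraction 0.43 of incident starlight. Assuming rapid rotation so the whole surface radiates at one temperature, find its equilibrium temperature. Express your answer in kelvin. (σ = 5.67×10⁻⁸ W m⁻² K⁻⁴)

Energy balance: absorbed = emitted ⇒ πR²·S(1−A) = 4πR²·σT_eq⁴, so T_eq⁴ = S(1−A)/(4σ).
T_eq = [4730 × 0.57 / (4 × 5.67×10⁻⁸)]^(1/4) = (1.19×10¹⁰)^(1/4) = 330 K.

T_eq ≈ 330 K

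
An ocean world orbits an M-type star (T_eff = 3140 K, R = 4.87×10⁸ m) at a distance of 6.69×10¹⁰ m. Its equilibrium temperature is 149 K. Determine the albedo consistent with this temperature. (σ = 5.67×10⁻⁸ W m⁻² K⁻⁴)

A ≈ 0.62

L = 4πR_⋆²σT_⋆⁴ = 4π(4.87×10⁸)² × 5.67×10⁻⁸ × (3140)⁴ = 1.64×10²⁵ W.
S = L/(4πd²) = 292 W m⁻².
From T_eq⁴ = S(1−A)/(4σ): 1−A = 4σT_eq⁴/S.
1−A = 4 × 5.67×10⁻⁸ × (149)⁴ / 292 = 0.383.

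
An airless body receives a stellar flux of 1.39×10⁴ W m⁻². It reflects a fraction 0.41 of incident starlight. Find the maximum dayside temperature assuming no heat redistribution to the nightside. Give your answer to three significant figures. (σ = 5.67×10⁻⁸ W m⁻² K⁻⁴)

T_ss ≈ 617 K

With no redistribution each surface element balances locally: S(1−A) = σT⁴.
T = [1.39×10⁴ × 0.59 / 5.67×10⁻⁸]^(1/4) = (1.45×10¹¹)^(1/4) = 617 K.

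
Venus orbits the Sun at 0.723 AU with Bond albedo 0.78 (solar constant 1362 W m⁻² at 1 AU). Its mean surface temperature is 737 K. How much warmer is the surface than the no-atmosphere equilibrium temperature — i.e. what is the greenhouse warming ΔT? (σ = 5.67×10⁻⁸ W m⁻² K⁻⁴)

ΔT ≈ 512.8 K

S = 1362/0.723² = 2606 W m⁻².
T_eq = [S(1−A)/(4σ)]^(1/4) = [2606×0.22/(4×5.67×10⁻⁸)]^(1/4) = 224.2 K.
ΔT = T_surf − T_eq = 737 − 224.2.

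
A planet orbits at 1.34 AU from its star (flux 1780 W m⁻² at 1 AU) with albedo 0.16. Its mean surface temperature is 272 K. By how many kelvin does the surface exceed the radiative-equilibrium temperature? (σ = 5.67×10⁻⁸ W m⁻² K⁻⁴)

S = 1780/1.34² = 991.3 W m⁻².
T_eq = [S(1−A)/(4σ)]^(1/4) = [991.3×0.84/(4×5.67×10⁻⁸)]^(1/4) = 246.2 K.
ΔT = T_surf − T_eq = 272 − 246.2.

ΔT ≈ 25.8 K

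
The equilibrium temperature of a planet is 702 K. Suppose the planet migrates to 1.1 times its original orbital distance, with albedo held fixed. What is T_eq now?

T_eq ≈ 669 K

T_eq ∝ L^(1/4) · d^(−1/2).
T′ = 702 / 1.1^(1/2) = 669 K.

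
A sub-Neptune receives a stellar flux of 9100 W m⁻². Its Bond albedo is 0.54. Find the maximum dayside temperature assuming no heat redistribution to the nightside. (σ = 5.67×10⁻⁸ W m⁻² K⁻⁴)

With no redistribution each surface element balances locally: S(1−A) = σT⁴.
T = [9100 × 0.46 / 5.67×10⁻⁸]^(1/4) = (7.38×10¹⁰)^(1/4) = 521 K.

T_ss ≈ 521 K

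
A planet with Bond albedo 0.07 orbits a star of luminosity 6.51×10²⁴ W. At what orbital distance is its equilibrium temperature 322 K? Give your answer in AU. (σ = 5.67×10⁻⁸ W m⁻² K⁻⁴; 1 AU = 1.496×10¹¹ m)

d ≈ 0.0940 AU

From T_eq⁴ = L(1−A)/(16πσd²): d = √[L(1−A)/(16πσT_eq⁴)].
d = √[6.51×10²⁴ × 0.93 / (16π × 5.67×10⁻⁸ × (322)⁴)] = 1.41×10¹⁰ m = 0.0940 AU.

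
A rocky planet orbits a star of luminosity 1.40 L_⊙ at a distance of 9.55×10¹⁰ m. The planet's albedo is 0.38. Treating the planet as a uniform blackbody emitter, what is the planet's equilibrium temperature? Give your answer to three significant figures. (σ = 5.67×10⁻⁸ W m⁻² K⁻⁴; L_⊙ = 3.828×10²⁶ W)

L = 1.40 × 3.828×10²⁶ = 5.36×10²⁶ W.
Flux: S = L/(4πd²) = 5.36×10²⁶/(4π×(9.55×10¹⁰)²) = 4680 W m⁻².
Energy balance: absorbed = emitted ⇒ πR²·S(1−A) = 4πR²·σT_eq⁴, so T_eq⁴ = S(1−A)/(4σ).
T_eq = [4680 × 0.62 / (4 × 5.67×10⁻⁸)]^(1/4) = (1.28×10¹⁰)^(1/4) = 336 K.

T_eq ≈ 336 K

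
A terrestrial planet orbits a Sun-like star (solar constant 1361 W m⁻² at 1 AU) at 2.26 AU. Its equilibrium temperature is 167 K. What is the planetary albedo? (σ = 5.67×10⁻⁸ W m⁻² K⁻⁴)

Flux at 2.26 AU: S = 1361/2.26² = 266 W m⁻².
From T_eq⁴ = S(1−A)/(4σ): 1−A = 4σT_eq⁴/S.
1−A = 4 × 5.67×10⁻⁸ × (167)⁴ / 266 = 0.662.

A ≈ 0.34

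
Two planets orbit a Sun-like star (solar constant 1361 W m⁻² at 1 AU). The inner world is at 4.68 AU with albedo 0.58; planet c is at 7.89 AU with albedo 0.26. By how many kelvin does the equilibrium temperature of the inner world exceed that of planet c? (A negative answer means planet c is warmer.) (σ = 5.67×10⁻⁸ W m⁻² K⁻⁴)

ΔT ≈ 11.7 K

T_eq = [S₀(1−A)/(4σd²)]^(1/4), so T ∝ (1−A)^(1/4) / √d.
T₁ = [1361×0.42/(4×5.67×10⁻⁸×4.68²)]^(1/4) = 103.57 K.
T₂ = [1361×0.74/(4×5.67×10⁻⁸×7.89²)]^(1/4) = 91.90 K.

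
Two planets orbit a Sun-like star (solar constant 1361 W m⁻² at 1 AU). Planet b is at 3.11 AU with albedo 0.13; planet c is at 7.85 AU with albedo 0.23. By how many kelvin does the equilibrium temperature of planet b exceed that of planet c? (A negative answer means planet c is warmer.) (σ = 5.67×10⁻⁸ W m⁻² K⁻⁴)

ΔT ≈ 59.4 K

T_eq = [S₀(1−A)/(4σd²)]^(1/4), so T ∝ (1−A)^(1/4) / √d.
T₁ = [1361×0.87/(4×5.67×10⁻⁸×3.11²)]^(1/4) = 152.42 K.
T₂ = [1361×0.77/(4×5.67×10⁻⁸×7.85²)]^(1/4) = 93.06 K.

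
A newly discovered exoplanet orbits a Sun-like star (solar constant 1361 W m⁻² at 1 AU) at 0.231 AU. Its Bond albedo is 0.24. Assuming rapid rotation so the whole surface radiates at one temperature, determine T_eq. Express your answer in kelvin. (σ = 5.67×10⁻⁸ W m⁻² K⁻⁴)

T_eq ≈ 541 K

Flux at 0.231 AU: S = 1361/0.231² = 2.55×10⁴ W m⁻².
Energy balance: absorbed = emitted ⇒ πR²·S(1−A) = 4πR²·σT_eq⁴, so T_eq⁴ = S(1−A)/(4σ).
T_eq = [2.55×10⁴ × 0.76 / (4 × 5.67×10⁻⁸)]^(1/4) = (8.55×10¹⁰)^(1/4) = 541 K.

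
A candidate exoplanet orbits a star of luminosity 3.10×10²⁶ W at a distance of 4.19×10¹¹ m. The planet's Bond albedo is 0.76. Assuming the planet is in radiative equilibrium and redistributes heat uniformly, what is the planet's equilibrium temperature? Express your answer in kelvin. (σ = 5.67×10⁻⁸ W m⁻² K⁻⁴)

T_eq ≈ 110 K

Flux: S = L/(4πd²) = 3.10×10²⁶/(4π×(4.19×10¹¹)²) = 141 W m⁻².
Energy balance: absorbed = emitted ⇒ πR²·S(1−A) = 4πR²·σT_eq⁴, so T_eq⁴ = S(1−A)/(4σ).
T_eq = [141 × 0.24 / (4 × 5.67×10⁻⁸)]^(1/4) = (1.49×10⁸)^(1/4) = 110 K.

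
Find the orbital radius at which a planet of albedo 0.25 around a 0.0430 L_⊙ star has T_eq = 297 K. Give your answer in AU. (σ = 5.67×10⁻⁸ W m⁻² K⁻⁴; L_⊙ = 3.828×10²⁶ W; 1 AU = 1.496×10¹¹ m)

L = 0.0430 × 3.828×10²⁶ = 1.65×10²⁵ W.
From T_eq⁴ = L(1−A)/(16πσd²): d = √[L(1−A)/(16πσT_eq⁴)].
d = √[1.65×10²⁵ × 0.75 / (16π × 5.67×10⁻⁸ × (297)⁴)] = 2.36×10¹⁰ m = 0.158 AU.

d ≈ 0.158 AU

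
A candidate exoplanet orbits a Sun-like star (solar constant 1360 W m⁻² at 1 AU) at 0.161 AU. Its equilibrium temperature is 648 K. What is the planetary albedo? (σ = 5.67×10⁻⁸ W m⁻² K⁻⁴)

Flux at 0.161 AU: S = 1360/0.161² = 5.25×10⁴ W m⁻².
From T_eq⁴ = S(1−A)/(4σ): 1−A = 4σT_eq⁴/S.
1−A = 4 × 5.67×10⁻⁸ × (648)⁴ / 5.25×10⁴ = 0.762.

A ≈ 0.24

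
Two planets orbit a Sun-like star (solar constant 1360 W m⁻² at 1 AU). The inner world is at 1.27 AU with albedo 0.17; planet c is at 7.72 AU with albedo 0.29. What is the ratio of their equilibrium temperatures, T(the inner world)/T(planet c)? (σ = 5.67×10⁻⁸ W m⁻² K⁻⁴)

T_eq = [S₀(1−A)/(4σd²)]^(1/4), so T ∝ (1−A)^(1/4) / √d.
T₁ = [1360×0.83/(4×5.67×10⁻⁸×1.27²)]^(1/4) = 235.69 K.
T₂ = [1360×0.71/(4×5.67×10⁻⁸×7.72²)]^(1/4) = 91.93 K.

T₁/T₂ ≈ 2.564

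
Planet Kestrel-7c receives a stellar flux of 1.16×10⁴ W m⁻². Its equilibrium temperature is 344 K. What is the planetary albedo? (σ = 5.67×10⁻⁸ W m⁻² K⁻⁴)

From T_eq⁴ = S(1−A)/(4σ): 1−A = 4σT_eq⁴/S.
1−A = 4 × 5.67×10⁻⁸ × (344)⁴ / 1.16×10⁴ = 0.274.

A ≈ 0.73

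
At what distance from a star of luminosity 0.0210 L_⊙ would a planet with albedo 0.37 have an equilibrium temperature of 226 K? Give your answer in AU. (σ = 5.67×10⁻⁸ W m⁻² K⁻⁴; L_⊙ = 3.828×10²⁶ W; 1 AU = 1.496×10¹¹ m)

L = 0.0210 × 3.828×10²⁶ = 8.04×10²⁴ W.
From T_eq⁴ = L(1−A)/(16πσd²): d = √[L(1−A)/(16πσT_eq⁴)].
d = √[8.04×10²⁴ × 0.63 / (16π × 5.67×10⁻⁸ × (226)⁴)] = 2.61×10¹⁰ m = 0.174 AU.

d ≈ 0.174 AU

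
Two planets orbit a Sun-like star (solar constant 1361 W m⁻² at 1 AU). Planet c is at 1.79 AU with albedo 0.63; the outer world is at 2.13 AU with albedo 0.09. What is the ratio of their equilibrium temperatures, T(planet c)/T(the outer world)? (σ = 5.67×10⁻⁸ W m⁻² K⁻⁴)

T₁/T₂ ≈ 0.871

T_eq = [S₀(1−A)/(4σd²)]^(1/4), so T ∝ (1−A)^(1/4) / √d.
T₁ = [1361×0.37/(4×5.67×10⁻⁸×1.79²)]^(1/4) = 162.25 K.
T₂ = [1361×0.91/(4×5.67×10⁻⁸×2.13²)]^(1/4) = 186.26 K.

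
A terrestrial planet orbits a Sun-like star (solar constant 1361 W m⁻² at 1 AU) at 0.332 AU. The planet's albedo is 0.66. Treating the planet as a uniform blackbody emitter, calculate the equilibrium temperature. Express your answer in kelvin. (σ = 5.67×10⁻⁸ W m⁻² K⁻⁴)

T_eq ≈ 369 K

Flux at 0.332 AU: S = 1361/0.332² = 1.23×10⁴ W m⁻².
Energy balance: absorbed = emitted ⇒ πR²·S(1−A) = 4πR²·σT_eq⁴, so T_eq⁴ = S(1−A)/(4σ).
T_eq = [1.23×10⁴ × 0.34 / (4 × 5.67×10⁻⁸)]^(1/4) = (1.85×10¹⁰)^(1/4) = 369 K.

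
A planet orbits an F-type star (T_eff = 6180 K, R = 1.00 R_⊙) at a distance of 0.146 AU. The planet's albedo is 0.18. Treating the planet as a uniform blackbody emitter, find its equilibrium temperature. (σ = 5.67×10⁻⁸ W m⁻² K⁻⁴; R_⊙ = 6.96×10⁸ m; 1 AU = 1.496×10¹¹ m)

T_eq ≈ 742 K

R_⋆ = 1.00 × 6.96×10⁸ = 6.96×10⁸ m.
d = 0.146 AU = 2.18×10¹⁰ m.
L = 4πR_⋆²σT_⋆⁴ = 4π(6.96×10⁸)² × 5.67×10⁻⁸ × (6180)⁴ = 5.03×10²⁶ W.
S = L/(4πd²) = 8.40×10⁴ W m⁻².
Energy balance: absorbed = emitted ⇒ πR²·S(1−A) = 4πR²·σT_eq⁴, so T_eq⁴ = S(1−A)/(4σ).
T_eq = [8.40×10⁴ × 0.82 / (4 × 5.67×10⁻⁸)]^(1/4) = (3.04×10¹¹)^(1/4) = 742 K.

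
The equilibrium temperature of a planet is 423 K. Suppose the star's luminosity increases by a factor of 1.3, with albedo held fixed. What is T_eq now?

T_eq ≈ 452 K

T_eq ∝ L^(1/4) · d^(−1/2).
T′ = 423 × 1.3^(1/4) = 452 K.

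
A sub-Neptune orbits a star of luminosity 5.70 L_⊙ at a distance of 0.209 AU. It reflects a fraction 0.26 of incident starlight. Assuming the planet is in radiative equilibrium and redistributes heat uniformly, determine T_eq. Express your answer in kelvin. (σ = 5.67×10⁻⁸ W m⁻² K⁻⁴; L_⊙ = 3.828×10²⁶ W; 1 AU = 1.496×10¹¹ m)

T_eq ≈ 873 K

d = 0.209 AU = 3.13×10¹⁰ m.
L = 5.70 × 3.828×10²⁶ = 2.18×10²⁷ W.
Flux: S = L/(4πd²) = 2.18×10²⁷/(4π×(3.13×10¹⁰)²) = 1.78×10⁵ W m⁻².
Energy balance: absorbed = emitted ⇒ πR²·S(1−A) = 4πR²·σT_eq⁴, so T_eq⁴ = S(1−A)/(4σ).
T_eq = [1.78×10⁵ × 0.74 / (4 × 5.67×10⁻⁸)]^(1/4) = (5.80×10¹¹)^(1/4) = 873 K.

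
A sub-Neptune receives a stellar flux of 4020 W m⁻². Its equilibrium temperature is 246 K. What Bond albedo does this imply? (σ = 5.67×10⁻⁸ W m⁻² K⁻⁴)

A ≈ 0.79

From T_eq⁴ = S(1−A)/(4σ): 1−A = 4σT_eq⁴/S.
1−A = 4 × 5.67×10⁻⁸ × (246)⁴ / 4020 = 0.207.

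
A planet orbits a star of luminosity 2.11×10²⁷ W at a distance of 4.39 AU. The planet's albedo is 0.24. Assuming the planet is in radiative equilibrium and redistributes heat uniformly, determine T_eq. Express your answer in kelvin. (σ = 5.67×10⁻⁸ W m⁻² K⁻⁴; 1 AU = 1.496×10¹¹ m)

d = 4.39 AU = 6.57×10¹¹ m.
Flux: S = L/(4πd²) = 2.11×10²⁷/(4π×(6.57×10¹¹)²) = 389 W m⁻².
Energy balance: absorbed = emitted ⇒ πR²·S(1−A) = 4πR²·σT_eq⁴, so T_eq⁴ = S(1−A)/(4σ).
T_eq = [389 × 0.76 / (4 × 5.67×10⁻⁸)]^(1/4) = (1.30×10⁹)^(1/4) = 190 K.

T_eq ≈ 190 K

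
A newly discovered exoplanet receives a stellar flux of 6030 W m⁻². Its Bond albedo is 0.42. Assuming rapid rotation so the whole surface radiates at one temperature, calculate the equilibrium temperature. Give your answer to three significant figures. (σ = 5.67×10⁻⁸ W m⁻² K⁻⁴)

Energy balance: absorbed = emitted ⇒ πR²·S(1−A) = 4πR²·σT_eq⁴, so T_eq⁴ = S(1−A)/(4σ).
T_eq = [6030 × 0.58 / (4 × 5.67×10⁻⁸)]^(1/4) = (1.54×10¹⁰)^(1/4) = 352 K.

T_eq ≈ 352 K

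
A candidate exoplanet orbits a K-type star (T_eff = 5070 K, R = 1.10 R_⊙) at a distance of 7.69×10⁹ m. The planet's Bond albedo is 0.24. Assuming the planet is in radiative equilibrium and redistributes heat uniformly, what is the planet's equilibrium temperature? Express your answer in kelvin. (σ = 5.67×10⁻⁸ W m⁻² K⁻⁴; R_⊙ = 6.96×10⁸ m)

R_⋆ = 1.10 × 6.96×10⁸ = 7.66×10⁸ m.
L = 4πR_⋆²σT_⋆⁴ = 4π(7.66×10⁸)² × 5.67×10⁻⁸ × (5070)⁴ = 2.76×10²⁶ W.
S = L/(4πd²) = 3.71×10⁵ W m⁻².
Energy balance: absorbed = emitted ⇒ πR²·S(1−A) = 4πR²·σT_eq⁴, so T_eq⁴ = S(1−A)/(4σ).
T_eq = [3.71×10⁵ × 0.76 / (4 × 5.67×10⁻⁸)]^(1/4) = (1.24×10¹²)^(1/4) = 1060 K.

T_eq ≈ 1060 K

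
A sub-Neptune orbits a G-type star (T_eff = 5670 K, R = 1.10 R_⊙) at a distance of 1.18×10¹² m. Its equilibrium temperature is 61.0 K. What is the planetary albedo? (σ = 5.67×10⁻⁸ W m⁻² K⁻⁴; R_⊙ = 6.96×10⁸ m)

R_⋆ = 1.10 × 6.96×10⁸ = 7.66×10⁸ m.
L = 4πR_⋆²σT_⋆⁴ = 4π(7.66×10⁸)² × 5.67×10⁻⁸ × (5670)⁴ = 4.32×10²⁶ W.
S = L/(4πd²) = 24.7 W m⁻².
From T_eq⁴ = S(1−A)/(4σ): 1−A = 4σT_eq⁴/S.
1−A = 4 × 5.67×10⁻⁸ × (61.0)⁴ / 24.7 = 0.127.

A ≈ 0.87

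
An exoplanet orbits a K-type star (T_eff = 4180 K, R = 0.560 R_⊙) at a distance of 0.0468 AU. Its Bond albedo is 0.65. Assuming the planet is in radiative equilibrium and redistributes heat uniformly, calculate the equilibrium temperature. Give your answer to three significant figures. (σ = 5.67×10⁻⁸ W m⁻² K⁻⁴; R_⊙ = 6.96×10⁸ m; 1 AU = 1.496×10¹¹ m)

R_⋆ = 0.560 × 6.96×10⁸ = 3.90×10⁸ m.
d = 0.0468 AU = 7.00×10⁹ m.
L = 4πR_⋆²σT_⋆⁴ = 4π(3.90×10⁸)² × 5.67×10⁻⁸ × (4180)⁴ = 3.30×10²⁵ W.
S = L/(4πd²) = 5.36×10⁴ W m⁻².
Energy balance: absorbed = emitted ⇒ πR²·S(1−A) = 4πR²·σT_eq⁴, so T_eq⁴ = S(1−A)/(4σ).
T_eq = [5.36×10⁴ × 0.35 / (4 × 5.67×10⁻⁸)]^(1/4) = (8.28×10¹⁰)^(1/4) = 536 K.

T_eq ≈ 536 K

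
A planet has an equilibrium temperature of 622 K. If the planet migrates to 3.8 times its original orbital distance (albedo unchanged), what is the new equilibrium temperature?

T_eq ∝ L^(1/4) · d^(−1/2).
T′ = 622 / 3.8^(1/2) = 319 K.

T_eq ≈ 319 K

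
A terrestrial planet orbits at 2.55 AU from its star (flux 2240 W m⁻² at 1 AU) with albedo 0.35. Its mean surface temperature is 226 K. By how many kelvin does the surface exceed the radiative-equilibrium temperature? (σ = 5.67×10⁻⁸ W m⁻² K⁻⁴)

S = 2240/2.55² = 344.5 W m⁻².
T_eq = [S(1−A)/(4σ)]^(1/4) = [344.5×0.65/(4×5.67×10⁻⁸)]^(1/4) = 177.3 K.
ΔT = T_surf − T_eq = 226 − 177.3.

ΔT ≈ 48.7 K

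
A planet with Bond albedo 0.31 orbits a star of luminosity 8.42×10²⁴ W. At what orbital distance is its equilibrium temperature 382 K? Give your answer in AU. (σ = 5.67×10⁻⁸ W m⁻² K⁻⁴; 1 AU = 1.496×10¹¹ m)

From T_eq⁴ = L(1−A)/(16πσd²): d = √[L(1−A)/(16πσT_eq⁴)].
d = √[8.42×10²⁴ × 0.69 / (16π × 5.67×10⁻⁸ × (382)⁴)] = 9.78×10⁹ m = 0.0654 AU.

d ≈ 0.0654 AU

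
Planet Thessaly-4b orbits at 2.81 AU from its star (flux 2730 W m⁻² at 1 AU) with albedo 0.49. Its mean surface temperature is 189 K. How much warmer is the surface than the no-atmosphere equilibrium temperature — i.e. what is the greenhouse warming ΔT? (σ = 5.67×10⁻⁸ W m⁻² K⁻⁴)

S = 2730/2.81² = 345.7 W m⁻².
T_eq = [S(1−A)/(4σ)]^(1/4) = [345.7×0.51/(4×5.67×10⁻⁸)]^(1/4) = 167.0 K.
ΔT = T_surf − T_eq = 189 − 167.0.

ΔT ≈ 22.0 K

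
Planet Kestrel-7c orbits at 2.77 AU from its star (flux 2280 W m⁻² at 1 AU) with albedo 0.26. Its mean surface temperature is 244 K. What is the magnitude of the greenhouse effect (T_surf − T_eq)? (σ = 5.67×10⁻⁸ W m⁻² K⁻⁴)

ΔT ≈ 67.5 K

S = 2280/2.77² = 297.1 W m⁻².
T_eq = [S(1−A)/(4σ)]^(1/4) = [297.1×0.74/(4×5.67×10⁻⁸)]^(1/4) = 176.5 K.
ΔT = T_surf − T_eq = 244 − 176.5.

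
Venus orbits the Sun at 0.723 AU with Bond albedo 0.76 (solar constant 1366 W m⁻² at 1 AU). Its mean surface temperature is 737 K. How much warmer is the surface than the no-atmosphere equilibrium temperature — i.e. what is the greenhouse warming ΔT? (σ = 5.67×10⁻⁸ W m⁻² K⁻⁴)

ΔT ≈ 507.7 K

S = 1366/0.723² = 2613 W m⁻².
T_eq = [S(1−A)/(4σ)]^(1/4) = [2613×0.24/(4×5.67×10⁻⁸)]^(1/4) = 229.3 K.
ΔT = T_surf − T_eq = 737 − 229.3.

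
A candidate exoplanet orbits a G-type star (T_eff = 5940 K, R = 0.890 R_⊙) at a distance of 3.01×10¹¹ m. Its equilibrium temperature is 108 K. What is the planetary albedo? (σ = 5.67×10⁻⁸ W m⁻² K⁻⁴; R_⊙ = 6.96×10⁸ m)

R_⋆ = 0.890 × 6.96×10⁸ = 6.19×10⁸ m.
L = 4πR_⋆²σT_⋆⁴ = 4π(6.19×10⁸)² × 5.67×10⁻⁸ × (5940)⁴ = 3.40×10²⁶ W.
S = L/(4πd²) = 299 W m⁻².
From T_eq⁴ = S(1−A)/(4σ): 1−A = 4σT_eq⁴/S.
1−A = 4 × 5.67×10⁻⁸ × (108)⁴ / 299 = 0.103.

A ≈ 0.90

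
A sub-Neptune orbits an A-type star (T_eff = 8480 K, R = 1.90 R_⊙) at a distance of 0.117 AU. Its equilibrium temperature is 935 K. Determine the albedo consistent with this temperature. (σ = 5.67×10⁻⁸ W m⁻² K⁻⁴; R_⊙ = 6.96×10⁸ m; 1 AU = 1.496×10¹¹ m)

A ≈ 0.90

R_⋆ = 1.90 × 6.96×10⁸ = 1.32×10⁹ m.
d = 0.117 AU = 1.75×10¹⁰ m.
L = 4πR_⋆²σT_⋆⁴ = 4π(1.32×10⁹)² × 5.67×10⁻⁸ × (8480)⁴ = 6.44×10²⁷ W.
S = L/(4πd²) = 1.67×10⁶ W m⁻².
From T_eq⁴ = S(1−A)/(4σ): 1−A = 4σT_eq⁴/S.
1−A = 4 × 5.67×10⁻⁸ × (935)⁴ / 1.67×10⁶ = 0.104.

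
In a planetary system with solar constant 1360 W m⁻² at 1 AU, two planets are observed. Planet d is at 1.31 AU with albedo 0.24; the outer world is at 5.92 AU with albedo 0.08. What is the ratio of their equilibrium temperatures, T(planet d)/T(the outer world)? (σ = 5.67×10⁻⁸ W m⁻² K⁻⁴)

T_eq = [S₀(1−A)/(4σd²)]^(1/4), so T ∝ (1−A)^(1/4) / √d.
T₁ = [1360×0.76/(4×5.67×10⁻⁸×1.31²)]^(1/4) = 227.01 K.
T₂ = [1360×0.92/(4×5.67×10⁻⁸×5.92²)]^(1/4) = 112.01 K.

T₁/T₂ ≈ 2.027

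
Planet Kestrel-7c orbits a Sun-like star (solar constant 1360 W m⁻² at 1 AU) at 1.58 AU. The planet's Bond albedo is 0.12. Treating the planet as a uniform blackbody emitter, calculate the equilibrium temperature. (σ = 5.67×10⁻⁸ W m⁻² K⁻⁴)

T_eq ≈ 214 K

Flux at 1.58 AU: S = 1360/1.58² = 545 W m⁻².
Energy balance: absorbed = emitted ⇒ πR²·S(1−A) = 4πR²·σT_eq⁴, so T_eq⁴ = S(1−A)/(4σ).
T_eq = [545 × 0.88 / (4 × 5.67×10⁻⁸)]^(1/4) = (2.11×10⁹)^(1/4) = 214 K.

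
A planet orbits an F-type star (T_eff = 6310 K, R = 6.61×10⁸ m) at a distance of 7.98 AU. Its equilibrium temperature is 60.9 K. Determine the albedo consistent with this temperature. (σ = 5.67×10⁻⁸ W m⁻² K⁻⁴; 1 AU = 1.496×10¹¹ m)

A ≈ 0.89

d = 7.98 AU = 1.19×10¹² m.
L = 4πR_⋆²σT_⋆⁴ = 4π(6.61×10⁸)² × 5.67×10⁻⁸ × (6310)⁴ = 4.94×10²⁶ W.
S = L/(4πd²) = 27.6 W m⁻².
From T_eq⁴ = S(1−A)/(4σ): 1−A = 4σT_eq⁴/S.
1−A = 4 × 5.67×10⁻⁸ × (60.9)⁴ / 27.6 = 0.113.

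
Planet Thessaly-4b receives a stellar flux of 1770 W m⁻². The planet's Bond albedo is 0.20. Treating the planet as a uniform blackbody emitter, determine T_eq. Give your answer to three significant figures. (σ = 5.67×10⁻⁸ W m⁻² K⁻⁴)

Energy balance: absorbed = emitted ⇒ πR²·S(1−A) = 4πR²·σT_eq⁴, so T_eq⁴ = S(1−A)/(4σ).
T_eq = [1770 × 0.80 / (4 × 5.67×10⁻⁸)]^(1/4) = (6.24×10⁹)^(1/4) = 281 K.

T_eq ≈ 281 K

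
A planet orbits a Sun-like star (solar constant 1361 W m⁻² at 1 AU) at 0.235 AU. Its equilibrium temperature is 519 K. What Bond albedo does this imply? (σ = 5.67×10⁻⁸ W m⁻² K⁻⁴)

A ≈ 0.33

Flux at 0.235 AU: S = 1361/0.235² = 2.46×10⁴ W m⁻².
From T_eq⁴ = S(1−A)/(4σ): 1−A = 4σT_eq⁴/S.
1−A = 4 × 5.67×10⁻⁸ × (519)⁴ / 2.46×10⁴ = 0.668.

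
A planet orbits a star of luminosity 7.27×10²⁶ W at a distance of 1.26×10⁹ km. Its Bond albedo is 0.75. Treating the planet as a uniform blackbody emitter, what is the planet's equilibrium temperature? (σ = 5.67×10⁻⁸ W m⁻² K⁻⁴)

T_eq ≈ 79.6 K

d = 1.26×10⁹ km = 1.26×10¹² m.
Flux: S = L/(4πd²) = 7.27×10²⁶/(4π×(1.26×10¹²)²) = 36.4 W m⁻².
Energy balance: absorbed = emitted ⇒ πR²·S(1−A) = 4πR²·σT_eq⁴, so T_eq⁴ = S(1−A)/(4σ).
T_eq = [36.4 × 0.25 / (4 × 5.67×10⁻⁸)]^(1/4) = (4.02×10⁷)^(1/4) = 79.6 K.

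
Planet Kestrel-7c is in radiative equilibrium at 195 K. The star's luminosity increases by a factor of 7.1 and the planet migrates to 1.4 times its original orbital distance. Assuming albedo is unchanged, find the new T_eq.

T_eq ∝ L^(1/4) · d^(−1/2).
T′ = 195 × 7.1^(1/4) / 1.4^(1/2) = 269 K.

T_eq ≈ 269 K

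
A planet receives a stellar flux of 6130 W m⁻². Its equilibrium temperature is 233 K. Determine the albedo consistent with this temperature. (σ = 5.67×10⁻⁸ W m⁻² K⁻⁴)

A ≈ 0.89

From T_eq⁴ = S(1−A)/(4σ): 1−A = 4σT_eq⁴/S.
1−A = 4 × 5.67×10⁻⁸ × (233)⁴ / 6130 = 0.109.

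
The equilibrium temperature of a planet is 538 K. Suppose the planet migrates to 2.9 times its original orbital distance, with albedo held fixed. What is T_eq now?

T_eq ∝ L^(1/4) · d^(−1/2).
T′ = 538 / 2.9^(1/2) = 316 K.

T_eq ≈ 316 K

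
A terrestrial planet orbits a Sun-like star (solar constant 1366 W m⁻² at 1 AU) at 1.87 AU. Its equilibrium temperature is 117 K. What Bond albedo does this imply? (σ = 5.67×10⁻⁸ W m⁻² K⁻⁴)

Flux at 1.87 AU: S = 1366/1.87² = 391 W m⁻².
From T_eq⁴ = S(1−A)/(4σ): 1−A = 4σT_eq⁴/S.
1−A = 4 × 5.67×10⁻⁸ × (117)⁴ / 391 = 0.109.

A ≈ 0.89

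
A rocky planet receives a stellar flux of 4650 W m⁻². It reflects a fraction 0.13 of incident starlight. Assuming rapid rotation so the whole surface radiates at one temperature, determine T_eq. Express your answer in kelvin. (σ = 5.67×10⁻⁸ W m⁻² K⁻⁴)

T_eq ≈ 365 K

Energy balance: absorbed = emitted ⇒ πR²·S(1−A) = 4πR²·σT_eq⁴, so T_eq⁴ = S(1−A)/(4σ).
T_eq = [4650 × 0.87 / (4 × 5.67×10⁻⁸)]^(1/4) = (1.78×10¹⁰)^(1/4) = 365 K.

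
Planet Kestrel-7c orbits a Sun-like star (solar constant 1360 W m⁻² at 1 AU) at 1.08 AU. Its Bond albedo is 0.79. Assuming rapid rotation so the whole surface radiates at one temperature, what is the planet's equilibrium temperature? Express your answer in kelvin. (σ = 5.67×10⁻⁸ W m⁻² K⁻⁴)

Flux at 1.08 AU: S = 1360/1.08² = 1170 W m⁻².
Energy balance: absorbed = emitted ⇒ πR²·S(1−A) = 4πR²·σT_eq⁴, so T_eq⁴ = S(1−A)/(4σ).
T_eq = [1170 × 0.21 / (4 × 5.67×10⁻⁸)]^(1/4) = (1.08×10⁹)^(1/4) = 181 K.

T_eq ≈ 181 K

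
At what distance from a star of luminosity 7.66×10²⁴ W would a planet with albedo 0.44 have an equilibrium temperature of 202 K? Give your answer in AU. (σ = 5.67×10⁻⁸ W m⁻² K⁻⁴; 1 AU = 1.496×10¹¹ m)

From T_eq⁴ = L(1−A)/(16πσd²): d = √[L(1−A)/(16πσT_eq⁴)].
d = √[7.66×10²⁴ × 0.56 / (16π × 5.67×10⁻⁸ × (202)⁴)] = 3.01×10¹⁰ m = 0.201 AU.

d ≈ 0.201 AU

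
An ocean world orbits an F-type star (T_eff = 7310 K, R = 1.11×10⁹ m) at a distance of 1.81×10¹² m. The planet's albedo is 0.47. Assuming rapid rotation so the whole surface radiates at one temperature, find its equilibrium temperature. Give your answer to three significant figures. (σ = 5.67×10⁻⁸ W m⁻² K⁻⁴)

T_eq ≈ 109 K

L = 4πR_⋆²σT_⋆⁴ = 4π(1.11×10⁹)² × 5.67×10⁻⁸ × (7310)⁴ = 2.51×10²⁷ W.
S = L/(4πd²) = 60.9 W m⁻².
Energy balance: absorbed = emitted ⇒ πR²·S(1−A) = 4πR²·σT_eq⁴, so T_eq⁴ = S(1−A)/(4σ).
T_eq = [60.9 × 0.53 / (4 × 5.67×10⁻⁸)]^(1/4) = (1.42×10⁸)^(1/4) = 109 K.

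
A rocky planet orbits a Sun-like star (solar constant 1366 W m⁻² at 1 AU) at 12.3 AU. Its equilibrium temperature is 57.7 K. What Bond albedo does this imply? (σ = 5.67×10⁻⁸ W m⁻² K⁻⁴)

Flux at 12.3 AU: S = 1366/12.3² = 9.03 W m⁻².
From T_eq⁴ = S(1−A)/(4σ): 1−A = 4σT_eq⁴/S.
1−A = 4 × 5.67×10⁻⁸ × (57.7)⁴ / 9.03 = 0.278.

A ≈ 0.72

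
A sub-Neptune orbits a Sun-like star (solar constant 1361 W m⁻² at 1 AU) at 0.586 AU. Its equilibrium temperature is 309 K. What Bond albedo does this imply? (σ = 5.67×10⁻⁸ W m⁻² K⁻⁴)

A ≈ 0.48

Flux at 0.586 AU: S = 1361/0.586² = 3960 W m⁻².
From T_eq⁴ = S(1−A)/(4σ): 1−A = 4σT_eq⁴/S.
1−A = 4 × 5.67×10⁻⁸ × (309)⁴ / 3960 = 0.522.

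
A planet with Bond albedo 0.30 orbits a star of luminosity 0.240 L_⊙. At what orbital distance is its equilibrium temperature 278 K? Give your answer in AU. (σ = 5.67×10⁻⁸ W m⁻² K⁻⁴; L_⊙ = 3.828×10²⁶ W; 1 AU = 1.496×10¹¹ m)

d ≈ 0.411 AU

L = 0.240 × 3.828×10²⁶ = 9.19×10²⁵ W.
From T_eq⁴ = L(1−A)/(16πσd²): d = √[L(1−A)/(16πσT_eq⁴)].
d = √[9.19×10²⁵ × 0.70 / (16π × 5.67×10⁻⁸ × (278)⁴)] = 6.15×10¹⁰ m = 0.411 AU.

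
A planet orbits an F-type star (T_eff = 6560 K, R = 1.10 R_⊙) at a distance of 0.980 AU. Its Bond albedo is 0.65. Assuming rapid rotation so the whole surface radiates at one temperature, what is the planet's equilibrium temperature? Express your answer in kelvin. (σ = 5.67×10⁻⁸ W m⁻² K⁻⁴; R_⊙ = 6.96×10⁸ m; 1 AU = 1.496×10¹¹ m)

R_⋆ = 1.10 × 6.96×10⁸ = 7.66×10⁸ m.
d = 0.980 AU = 1.47×10¹¹ m.
L = 4πR_⋆²σT_⋆⁴ = 4π(7.66×10⁸)² × 5.67×10⁻⁸ × (6560)⁴ = 7.73×10²⁶ W.
S = L/(4πd²) = 2860 W m⁻².
Energy balance: absorbed = emitted ⇒ πR²·S(1−A) = 4πR²·σT_eq⁴, so T_eq⁴ = S(1−A)/(4σ).
T_eq = [2860 × 0.35 / (4 × 5.67×10⁻⁸)]^(1/4) = (4.42×10⁹)^(1/4) = 258 K.

T_eq ≈ 258 K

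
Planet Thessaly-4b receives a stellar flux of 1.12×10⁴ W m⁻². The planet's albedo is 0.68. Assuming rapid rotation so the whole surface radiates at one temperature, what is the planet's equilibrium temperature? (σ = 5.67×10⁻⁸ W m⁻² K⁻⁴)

Energy balance: absorbed = emitted ⇒ πR²·S(1−A) = 4πR²·σT_eq⁴, so T_eq⁴ = S(1−A)/(4σ).
T_eq = [1.12×10⁴ × 0.32 / (4 × 5.67×10⁻⁸)]^(1/4) = (1.58×10¹⁰)^(1/4) = 355 K.

T_eq ≈ 355 K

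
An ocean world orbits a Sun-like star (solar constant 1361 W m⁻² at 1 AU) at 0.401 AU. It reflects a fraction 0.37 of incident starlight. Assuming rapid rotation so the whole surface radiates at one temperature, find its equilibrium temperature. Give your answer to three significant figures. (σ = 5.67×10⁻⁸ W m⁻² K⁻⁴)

Flux at 0.401 AU: S = 1361/0.401² = 8460 W m⁻².
Energy balance: absorbed = emitted ⇒ πR²·S(1−A) = 4πR²·σT_eq⁴, so T_eq⁴ = S(1−A)/(4σ).
T_eq = [8460 × 0.63 / (4 × 5.67×10⁻⁸)]^(1/4) = (2.35×10¹⁰)^(1/4) = 392 K.

T_eq ≈ 392 K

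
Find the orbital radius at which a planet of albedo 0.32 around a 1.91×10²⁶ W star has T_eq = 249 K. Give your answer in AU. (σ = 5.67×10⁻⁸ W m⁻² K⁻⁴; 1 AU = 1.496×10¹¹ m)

From T_eq⁴ = L(1−A)/(16πσd²): d = √[L(1−A)/(16πσT_eq⁴)].
d = √[1.91×10²⁶ × 0.68 / (16π × 5.67×10⁻⁸ × (249)⁴)] = 1.09×10¹¹ m = 0.728 AU.

d ≈ 0.728 AU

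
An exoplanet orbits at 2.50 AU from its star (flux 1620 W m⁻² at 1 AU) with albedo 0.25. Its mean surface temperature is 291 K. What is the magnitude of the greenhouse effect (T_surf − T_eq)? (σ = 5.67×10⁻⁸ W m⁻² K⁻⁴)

S = 1620/2.50² = 259.2 W m⁻².
T_eq = [S(1−A)/(4σ)]^(1/4) = [259.2×0.75/(4×5.67×10⁻⁸)]^(1/4) = 171.1 K.
ΔT = T_surf − T_eq = 291 − 171.1.

ΔT ≈ 119.9 K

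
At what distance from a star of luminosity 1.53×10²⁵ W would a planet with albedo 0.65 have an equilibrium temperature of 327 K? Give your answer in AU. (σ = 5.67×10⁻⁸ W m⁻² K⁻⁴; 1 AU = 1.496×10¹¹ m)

From T_eq⁴ = L(1−A)/(16πσd²): d = √[L(1−A)/(16πσT_eq⁴)].
d = √[1.53×10²⁵ × 0.35 / (16π × 5.67×10⁻⁸ × (327)⁴)] = 1.28×10¹⁰ m = 0.0857 AU.

d ≈ 0.0857 AU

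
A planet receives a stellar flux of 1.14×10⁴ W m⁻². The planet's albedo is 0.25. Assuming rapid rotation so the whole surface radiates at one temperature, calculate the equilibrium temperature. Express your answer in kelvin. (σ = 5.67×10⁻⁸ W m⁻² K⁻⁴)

Energy balance: absorbed = emitted ⇒ πR²·S(1−A) = 4πR²·σT_eq⁴, so T_eq⁴ = S(1−A)/(4σ).
T_eq = [1.14×10⁴ × 0.75 / (4 × 5.67×10⁻⁸)]^(1/4) = (3.77×10¹⁰)^(1/4) = 441 K.

T_eq ≈ 441 K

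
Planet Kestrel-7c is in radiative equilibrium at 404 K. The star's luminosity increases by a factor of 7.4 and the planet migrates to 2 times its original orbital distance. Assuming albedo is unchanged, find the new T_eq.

T_eq ≈ 471 K

T_eq ∝ L^(1/4) · d^(−1/2).
T′ = 404 × 7.4^(1/4) / 2^(1/2) = 471 K.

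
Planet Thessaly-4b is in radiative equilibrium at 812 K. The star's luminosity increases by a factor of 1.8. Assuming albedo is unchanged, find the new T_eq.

T_eq ∝ L^(1/4) · d^(−1/2).
T′ = 812 × 1.8^(1/4) = 941 K.

T_eq ≈ 941 K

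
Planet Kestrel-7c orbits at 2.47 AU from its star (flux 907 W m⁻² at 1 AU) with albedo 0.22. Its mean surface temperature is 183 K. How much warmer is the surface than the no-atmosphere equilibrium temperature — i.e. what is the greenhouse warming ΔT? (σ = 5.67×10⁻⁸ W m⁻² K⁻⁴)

S = 907/2.47² = 148.7 W m⁻².
T_eq = [S(1−A)/(4σ)]^(1/4) = [148.7×0.78/(4×5.67×10⁻⁸)]^(1/4) = 150.4 K.
ΔT = T_surf − T_eq = 183 − 150.4.

ΔT ≈ 32.6 K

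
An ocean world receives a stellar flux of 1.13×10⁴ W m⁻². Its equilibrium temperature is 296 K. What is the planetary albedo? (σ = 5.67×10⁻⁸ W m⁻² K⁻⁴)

From T_eq⁴ = S(1−A)/(4σ): 1−A = 4σT_eq⁴/S.
1−A = 4 × 5.67×10⁻⁸ × (296)⁴ / 1.13×10⁴ = 0.154.

A ≈ 0.85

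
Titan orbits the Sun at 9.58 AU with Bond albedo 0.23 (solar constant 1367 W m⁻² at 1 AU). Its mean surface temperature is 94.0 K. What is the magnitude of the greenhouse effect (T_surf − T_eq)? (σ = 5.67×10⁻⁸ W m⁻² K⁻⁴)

ΔT ≈ 9.7 K

S = 1367/9.58² = 14.89 W m⁻².
T_eq = [S(1−A)/(4σ)]^(1/4) = [14.89×0.77/(4×5.67×10⁻⁸)]^(1/4) = 84.3 K.
ΔT = T_surf − T_eq = 94 − 84.3.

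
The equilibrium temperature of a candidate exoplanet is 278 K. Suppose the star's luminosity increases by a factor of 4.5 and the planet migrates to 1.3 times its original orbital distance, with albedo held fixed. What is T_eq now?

T_eq ≈ 355 K

T_eq ∝ L^(1/4) · d^(−1/2).
T′ = 278 × 4.5^(1/4) / 1.3^(1/2) = 355 K.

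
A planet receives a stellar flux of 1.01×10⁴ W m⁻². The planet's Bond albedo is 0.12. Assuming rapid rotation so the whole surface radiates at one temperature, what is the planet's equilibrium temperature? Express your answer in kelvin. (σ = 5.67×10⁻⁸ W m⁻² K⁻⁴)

Energy balance: absorbed = emitted ⇒ πR²·S(1−A) = 4πR²·σT_eq⁴, so T_eq⁴ = S(1−A)/(4σ).
T_eq = [1.01×10⁴ × 0.88 / (4 × 5.67×10⁻⁸)]^(1/4) = (3.92×10¹⁰)^(1/4) = 445 K.

T_eq ≈ 445 K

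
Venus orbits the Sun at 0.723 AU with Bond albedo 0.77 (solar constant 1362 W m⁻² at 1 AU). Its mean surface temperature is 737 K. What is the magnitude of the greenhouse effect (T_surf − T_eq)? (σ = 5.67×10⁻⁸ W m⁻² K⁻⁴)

ΔT ≈ 510.3 K

S = 1362/0.723² = 2606 W m⁻².
T_eq = [S(1−A)/(4σ)]^(1/4) = [2606×0.23/(4×5.67×10⁻⁸)]^(1/4) = 226.7 K.
ΔT = T_surf − T_eq = 737 − 226.7.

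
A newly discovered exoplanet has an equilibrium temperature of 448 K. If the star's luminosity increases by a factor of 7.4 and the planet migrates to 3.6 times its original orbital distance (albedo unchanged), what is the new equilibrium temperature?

T_eq ≈ 389 K

T_eq ∝ L^(1/4) · d^(−1/2).
T′ = 448 × 7.4^(1/4) / 3.6^(1/2) = 389 K.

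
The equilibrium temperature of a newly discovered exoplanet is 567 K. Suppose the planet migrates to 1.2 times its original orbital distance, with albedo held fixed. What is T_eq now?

T_eq ∝ L^(1/4) · d^(−1/2).
T′ = 567 / 1.2^(1/2) = 518 K.

T_eq ≈ 518 K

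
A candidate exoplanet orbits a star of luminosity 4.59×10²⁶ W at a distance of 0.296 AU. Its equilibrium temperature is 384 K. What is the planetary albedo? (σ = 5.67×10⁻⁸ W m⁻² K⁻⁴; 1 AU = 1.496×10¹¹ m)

A ≈ 0.74

d = 0.296 AU = 4.43×10¹⁰ m.
Flux: S = L/(4πd²) = 4.59×10²⁶/(4π×(4.43×10¹⁰)²) = 1.86×10⁴ W m⁻².
From T_eq⁴ = S(1−A)/(4σ): 1−A = 4σT_eq⁴/S.
1−A = 4 × 5.67×10⁻⁸ × (384)⁴ / 1.86×10⁴ = 0.265.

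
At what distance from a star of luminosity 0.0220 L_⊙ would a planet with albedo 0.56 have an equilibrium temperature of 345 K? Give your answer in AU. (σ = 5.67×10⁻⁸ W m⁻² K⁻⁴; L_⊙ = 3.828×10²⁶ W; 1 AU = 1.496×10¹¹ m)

d ≈ 0.0640 AU

L = 0.0220 × 3.828×10²⁶ = 8.42×10²⁴ W.
From T_eq⁴ = L(1−A)/(16πσd²): d = √[L(1−A)/(16πσT_eq⁴)].
d = √[8.42×10²⁴ × 0.44 / (16π × 5.67×10⁻⁸ × (345)⁴)] = 9.58×10⁹ m = 0.0640 AU.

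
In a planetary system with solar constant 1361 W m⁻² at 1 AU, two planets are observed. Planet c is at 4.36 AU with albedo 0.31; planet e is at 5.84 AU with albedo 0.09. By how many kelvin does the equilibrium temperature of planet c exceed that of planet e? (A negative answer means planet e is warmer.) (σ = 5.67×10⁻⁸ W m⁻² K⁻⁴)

T_eq = [S₀(1−A)/(4σd²)]^(1/4), so T ∝ (1−A)^(1/4) / √d.
T₁ = [1361×0.69/(4×5.67×10⁻⁸×4.36²)]^(1/4) = 121.49 K.
T₂ = [1361×0.91/(4×5.67×10⁻⁸×5.84²)]^(1/4) = 112.49 K.

ΔT ≈ 9.0 K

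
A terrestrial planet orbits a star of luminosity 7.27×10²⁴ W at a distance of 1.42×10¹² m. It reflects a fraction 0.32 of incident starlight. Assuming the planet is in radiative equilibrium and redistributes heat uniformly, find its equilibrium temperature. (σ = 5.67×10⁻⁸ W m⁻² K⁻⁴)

T_eq ≈ 30.5 K

Flux: S = L/(4πd²) = 7.27×10²⁴/(4π×(1.42×10¹²)²) = 0.287 W m⁻².
Energy balance: absorbed = emitted ⇒ πR²·S(1−A) = 4πR²·σT_eq⁴, so T_eq⁴ = S(1−A)/(4σ).
T_eq = [0.287 × 0.68 / (4 × 5.67×10⁻⁸)]^(1/4) = (8.60×10⁵)^(1/4) = 30.5 K.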